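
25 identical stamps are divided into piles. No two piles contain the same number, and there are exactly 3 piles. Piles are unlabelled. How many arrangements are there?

A partial list (first 12 by largest part):
1+2+22
1+3+21
1+4+20
2+3+20
1+5+19
2+4+19
1+6+18
2+5+18
3+4+18
1+7+17
2+6+17
3+5+17
…and 28 more, for 40 total.

40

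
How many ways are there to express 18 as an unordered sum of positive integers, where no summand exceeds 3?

A partial list (first 12 by largest part):
3 + 3 + 3 + 3 + 3 + 3
3 + 3 + 3 + 3 + 3 + 2 + 1
3 + 3 + 3 + 3 + 3 + 1 + 1 + 1
3 + 3 + 3 + 3 + 2 + 2 + 2
3 + 3 + 3 + 3 + 2 + 2 + 1 + 1
3 + 3 + 3 + 3 + 2 + 1 + 1 + 1 + 1
3 + 3 + 3 + 3 + 1 + 1 + 1 + 1 + 1 + 1
3 + 3 + 3 + 2 + 2 + 2 + 2 + 1
3 + 3 + 3 + 2 + 2 + 2 + 1 + 1 + 1
3 + 3 + 3 + 2 + 2 + 1 + 1 + 1 + 1 + 1
3 + 3 + 3 + 2 + 1 + 1 + 1 + 1 + 1 + 1 + 1
3 + 3 + 3 + 1 + 1 + 1 + 1 + 1 + 1 + 1 + 1 + 1
…and 25 more, for 37 total.

37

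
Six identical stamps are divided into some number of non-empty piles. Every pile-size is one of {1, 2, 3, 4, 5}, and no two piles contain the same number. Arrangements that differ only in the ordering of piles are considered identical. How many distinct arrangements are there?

3

Enumerating:
5+1
4+2
3+2+1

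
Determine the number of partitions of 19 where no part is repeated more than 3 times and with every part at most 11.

220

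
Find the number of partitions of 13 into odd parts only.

18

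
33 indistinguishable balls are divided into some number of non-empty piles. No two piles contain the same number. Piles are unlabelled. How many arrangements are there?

448

Systematic enumeration (by largest part, then next-largest, …) yields 448.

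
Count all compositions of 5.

There are 4 gaps and each independently is a cut or not, giving 2^4 = 16.

16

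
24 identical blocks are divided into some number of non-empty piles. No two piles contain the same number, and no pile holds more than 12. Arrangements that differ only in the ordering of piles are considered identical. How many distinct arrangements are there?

There are too many to list fully; the first 12 (by largest part) are:
12,11,1
12,10,2
12,9,3
12,9,2,1
12,8,4
12,8,3,1
12,7,5
12,7,4,1
12,7,3,2
12,6,5,1
12,6,4,2
12,6,3,2,1
…and 55 more, for 67 total.

67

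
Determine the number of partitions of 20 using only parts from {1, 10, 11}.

4

Enumerating:
11+1+1+1+1+1+1+1+1+1
10+10
10+1+1+1+1+1+1+1+1+1+1
1+1+1+1+1+1+1+1+1+1+1+1+1+1+1+1+1+1+1+1
Counting gives 4.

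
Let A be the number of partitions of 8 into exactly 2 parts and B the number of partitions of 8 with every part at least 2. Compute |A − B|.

3

Partitions of 8 into exactly 2 parts: 4.
Partitions of 8 with every part at least 2: 7.
|4 − 7| = 3.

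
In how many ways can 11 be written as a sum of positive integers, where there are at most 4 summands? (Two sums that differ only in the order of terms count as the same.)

There are too many to list fully; the first 12 (by largest part) are:
11
10,1
9,2
9,1,1
8,3
8,2,1
8,1,1,1
7,4
7,3,1
7,2,2
7,2,1,1
6,5
…and 15 more, for 27 total.

27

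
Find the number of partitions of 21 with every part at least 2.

165

Enumerating by decreasing first part gives 165 partitions in all.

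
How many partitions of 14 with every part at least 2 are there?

34

There are too many to list fully; the first 12 (by largest part) are:
14
2 + 12
3 + 11
4 + 10
2 + 2 + 10
5 + 9
2 + 3 + 9
6 + 8
2 + 4 + 8
3 + 3 + 8
2 + 2 + 2 + 8
7 + 7
…and 22 more, for 34 total.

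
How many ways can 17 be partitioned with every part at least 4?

12

The partitions of 17 that satisfy the conditions:
17
13+4
12+5
11+6
10+7
9+8
9+4+4
8+5+4
7+6+4
7+5+5
6+6+5
5+4+4+4
That's 12 in total.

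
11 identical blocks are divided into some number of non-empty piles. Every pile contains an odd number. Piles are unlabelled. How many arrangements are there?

They are:
11
9, 1, 1
7, 3, 1
7, 1, 1, 1, 1
5, 5, 1
5, 3, 3
5, 3, 1, 1, 1
5, 1, 1, 1, 1, 1, 1
3, 3, 3, 1, 1
3, 3, 1, 1, 1, 1, 1
3, 1, 1, 1, 1, 1, 1, 1, 1
1, 1, 1, 1, 1, 1, 1, 1, 1, 1, 1
That's 12 in total.

12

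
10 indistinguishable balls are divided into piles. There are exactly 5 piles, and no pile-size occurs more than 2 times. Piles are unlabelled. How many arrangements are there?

Listing the qualifying partitions of 10:
4+2+2+1+1
3+3+2+1+1
That's 2 in total.

2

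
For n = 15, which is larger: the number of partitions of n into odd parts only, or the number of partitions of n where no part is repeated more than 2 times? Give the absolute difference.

43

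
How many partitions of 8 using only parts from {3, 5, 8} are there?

Listing the qualifying partitions of 8:
8
5 + 3

2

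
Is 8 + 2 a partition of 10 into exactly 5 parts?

No

The parts sum to 10, and the condition 'there are exactly 5 summands' is violated.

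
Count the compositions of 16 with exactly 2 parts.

By stars and bars with positive parts, the count is C(15,1) = 15.

15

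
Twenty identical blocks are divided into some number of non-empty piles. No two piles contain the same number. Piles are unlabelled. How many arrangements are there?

64

A partial list (first 12 by largest part):
20
19+1
18+2
17+3
17+2+1
16+4
16+3+1
15+5
15+4+1
15+3+2
14+6
14+5+1
…and 52 more, for 64 total.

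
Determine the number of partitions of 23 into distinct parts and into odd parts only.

9

They are:
23
1 + 3 + 19
1 + 5 + 17
1 + 7 + 15
3 + 5 + 15
1 + 9 + 13
3 + 7 + 13
3 + 9 + 11
5 + 7 + 11
That's 9 in total.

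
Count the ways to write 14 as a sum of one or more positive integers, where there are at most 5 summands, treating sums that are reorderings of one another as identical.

70

There are too many to list fully; the first 12 (by largest part) are:
14
13, 1
12, 2
12, 1, 1
11, 3
11, 2, 1
11, 1, 1, 1
10, 4
10, 3, 1
10, 2, 2
10, 2, 1, 1
10, 1, 1, 1, 1
…and 58 more, for 70 total.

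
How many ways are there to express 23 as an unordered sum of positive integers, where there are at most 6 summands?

454

A full systematic count gives 454.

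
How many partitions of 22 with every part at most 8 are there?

638

Enumerating by decreasing first part gives 638 partitions in all.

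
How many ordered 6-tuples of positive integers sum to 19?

By stars and bars with positive parts, the count is C(18,5) = 8568.

8568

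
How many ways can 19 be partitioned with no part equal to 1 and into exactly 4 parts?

27

There are too many to list fully; the first 12 (by largest part) are:
13,2,2,2
12,3,2,2
11,4,2,2
11,3,3,2
10,5,2,2
10,4,3,2
10,3,3,3
9,6,2,2
9,5,3,2
9,4,4,2
9,4,3,3
8,7,2,2
…and 15 more, for 27 total.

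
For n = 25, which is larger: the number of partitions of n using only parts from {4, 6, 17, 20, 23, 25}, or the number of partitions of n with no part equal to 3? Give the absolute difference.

Partitions of 25 using only parts from {4, 6, 17, 20, 23, 25}: 2.
Partitions of 25 with no part equal to 3: 956.
|2 − 956| = 954.

954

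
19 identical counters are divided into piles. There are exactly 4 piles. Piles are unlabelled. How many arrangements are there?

54

A partial list (first 12 by largest part):
1+1+1+16
1+1+2+15
1+1+3+14
1+2+2+14
1+1+4+13
1+2+3+13
2+2+2+13
1+1+5+12
1+2+4+12
1+3+3+12
2+2+3+12
1+1+6+11
…and 42 more, for 54 total.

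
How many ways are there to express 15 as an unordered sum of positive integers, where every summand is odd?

27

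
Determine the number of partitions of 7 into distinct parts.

5

They are:
7
6 + 1
5 + 2
4 + 3
4 + 2 + 1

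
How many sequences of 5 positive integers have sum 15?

Place 4 bars in the 14 internal gaps of a row of 15 dots: C(14,4) = 1001.

1001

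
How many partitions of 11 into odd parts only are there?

12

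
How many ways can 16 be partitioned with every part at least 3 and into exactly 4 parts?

5

Enumerating:
3,3,3,7
3,3,4,6
3,3,5,5
3,4,4,5
4,4,4,4
Counting gives 5.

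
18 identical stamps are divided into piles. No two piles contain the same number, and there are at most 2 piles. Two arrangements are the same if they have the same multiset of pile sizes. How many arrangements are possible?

The partitions of 18 that satisfy the conditions:
18
17 + 1
16 + 2
15 + 3
14 + 4
13 + 5
12 + 6
11 + 7
10 + 8
That's 9 in total.

9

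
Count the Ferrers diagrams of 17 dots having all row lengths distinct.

38

There are too many to list fully; the first 12 (by largest part) are:
17
16,1
15,2
14,3
14,2,1
13,4
13,3,1
12,5
12,4,1
12,3,2
11,6
11,5,1
…and 26 more, for 38 total.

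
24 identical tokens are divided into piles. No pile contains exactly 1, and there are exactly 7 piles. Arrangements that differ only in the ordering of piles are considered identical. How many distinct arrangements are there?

A partial list (first 12 by largest part):
12+2+2+2+2+2+2
11+3+2+2+2+2+2
10+4+2+2+2+2+2
10+3+3+2+2+2+2
9+5+2+2+2+2+2
9+4+3+2+2+2+2
9+3+3+3+2+2+2
8+6+2+2+2+2+2
8+5+3+2+2+2+2
8+4+4+2+2+2+2
8+4+3+3+2+2+2
8+3+3+3+3+2+2
…and 26 more, for 38 total.

38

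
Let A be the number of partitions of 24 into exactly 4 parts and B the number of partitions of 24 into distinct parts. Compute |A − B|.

14

Partitions of 24 into exactly 4 parts: 108.
Partitions of 24 into distinct parts: 122.
|108 − 122| = 14.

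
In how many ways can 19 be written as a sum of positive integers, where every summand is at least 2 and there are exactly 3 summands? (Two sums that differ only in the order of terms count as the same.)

21

They are:
2,2,15
2,3,14
2,4,13
3,3,13
2,5,12
3,4,12
2,6,11
3,5,11
4,4,11
2,7,10
3,6,10
4,5,10
2,8,9
3,7,9
4,6,9
5,5,9
3,8,8
4,7,8
5,6,8
5,7,7
6,6,7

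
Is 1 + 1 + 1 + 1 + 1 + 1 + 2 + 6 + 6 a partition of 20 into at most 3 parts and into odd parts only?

The parts sum to 20, and the condition 'there are at most 3 summands' is violated.

No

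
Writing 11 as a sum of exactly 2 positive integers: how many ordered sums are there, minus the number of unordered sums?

Compositions: C(10,1) = 10.
Unordered (partitions into 2 parts): 5.
Difference: 10 − 5 = 5.

5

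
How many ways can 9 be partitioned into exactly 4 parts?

The partitions of 9 that satisfy the conditions:
1+1+1+6
1+1+2+5
1+1+3+4
1+2+2+4
1+2+3+3
2+2+2+3

6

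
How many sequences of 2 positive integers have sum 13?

Equivalently, choose which 1 of the 12 gaps become plus signs: C(12,1) = 12.

12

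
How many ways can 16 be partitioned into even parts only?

22

Listing the qualifying partitions of 16:
16
14+2
12+4
12+2+2
10+6
10+4+2
10+2+2+2
8+8
8+6+2
8+4+4
8+4+2+2
8+2+2+2+2
6+6+4
6+6+2+2
6+4+4+2
6+4+2+2+2
6+2+2+2+2+2
4+4+4+4
4+4+4+2+2
4+4+2+2+2+2
4+2+2+2+2+2+2
2+2+2+2+2+2+2+2
That's 22 in total.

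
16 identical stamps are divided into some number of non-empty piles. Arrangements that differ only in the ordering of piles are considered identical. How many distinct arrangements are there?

231

Counting exhaustively, 231 partitions satisfy the conditions.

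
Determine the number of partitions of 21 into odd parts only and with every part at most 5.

22

They are:
1 + 5 + 5 + 5 + 5
3 + 3 + 5 + 5 + 5
1 + 1 + 1 + 3 + 5 + 5 + 5
1 + 1 + 1 + 1 + 1 + 1 + 5 + 5 + 5
1 + 1 + 3 + 3 + 3 + 5 + 5
1 + 1 + 1 + 1 + 1 + 3 + 3 + 5 + 5
1 + 1 + 1 + 1 + 1 + 1 + 1 + 1 + 3 + 5 + 5
1 + 1 + 1 + 1 + 1 + 1 + 1 + 1 + 1 + 1 + 1 + 5 + 5
1 + 3 + 3 + 3 + 3 + 3 + 5
1 + 1 + 1 + 1 + 3 + 3 + 3 + 3 + 5
1 + 1 + 1 + 1 + 1 + 1 + 1 + 3 + 3 + 3 + 5
1 + 1 + 1 + 1 + 1 + 1 + 1 + 1 + 1 + 1 + 3 + 3 + 5
1 + 1 + 1 + 1 + 1 + 1 + 1 + 1 + 1 + 1 + 1 + 1 + 1 + 3 + 5
1 + 1 + 1 + 1 + 1 + 1 + 1 + 1 + 1 + 1 + 1 + 1 + 1 + 1 + 1 + 1 + 5
3 + 3 + 3 + 3 + 3 + 3 + 3
1 + 1 + 1 + 3 + 3 + 3 + 3 + 3 + 3
1 + 1 + 1 + 1 + 1 + 1 + 3 + 3 + 3 + 3 + 3
1 + 1 + 1 + 1 + 1 + 1 + 1 + 1 + 1 + 3 + 3 + 3 + 3
1 + 1 + 1 + 1 + 1 + 1 + 1 + 1 + 1 + 1 + 1 + 1 + 3 + 3 + 3
1 + 1 + 1 + 1 + 1 + 1 + 1 + 1 + 1 + 1 + 1 + 1 + 1 + 1 + 1 + 3 + 3
1 + 1 + 1 + 1 + 1 + 1 + 1 + 1 + 1 + 1 + 1 + 1 + 1 + 1 + 1 + 1 + 1 + 1 + 3
1 + 1 + 1 + 1 + 1 + 1 + 1 + 1 + 1 + 1 + 1 + 1 + 1 + 1 + 1 + 1 + 1 + 1 + 1 + 1 + 1
That's 22 in total.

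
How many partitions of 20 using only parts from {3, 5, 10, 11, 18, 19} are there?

5

The partitions of 20 that satisfy the conditions:
11, 3, 3, 3
10, 10
10, 5, 5
5, 5, 5, 5
5, 3, 3, 3, 3, 3
That's 5 in total.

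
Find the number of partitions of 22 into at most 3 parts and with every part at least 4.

23

The partitions of 22 that satisfy the conditions:
22
18, 4
17, 5
16, 6
15, 7
14, 8
14, 4, 4
13, 9
13, 5, 4
12, 10
12, 6, 4
12, 5, 5
11, 11
11, 7, 4
11, 6, 5
10, 8, 4
10, 7, 5
10, 6, 6
9, 9, 4
9, 8, 5
9, 7, 6
8, 8, 6
8, 7, 7
That's 23 in total.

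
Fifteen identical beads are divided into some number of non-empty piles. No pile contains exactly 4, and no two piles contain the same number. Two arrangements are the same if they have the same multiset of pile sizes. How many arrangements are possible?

18

Listing the qualifying partitions of 15:
15
14,1
13,2
12,3
12,2,1
11,3,1
10,5
10,3,2
9,6
9,5,1
9,3,2,1
8,7
8,6,1
8,5,2
7,6,2
7,5,3
7,5,2,1
6,5,3,1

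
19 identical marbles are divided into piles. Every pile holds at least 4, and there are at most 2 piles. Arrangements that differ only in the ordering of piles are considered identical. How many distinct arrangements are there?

7

Listing the qualifying partitions of 19:
19
15+4
14+5
13+6
12+7
11+8
10+9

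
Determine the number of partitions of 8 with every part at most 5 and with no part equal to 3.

11

Listing the qualifying partitions of 8:
1+2+5
1+1+1+5
4+4
2+2+4
1+1+2+4
1+1+1+1+4
2+2+2+2
1+1+2+2+2
1+1+1+1+2+2
1+1+1+1+1+1+2
1+1+1+1+1+1+1+1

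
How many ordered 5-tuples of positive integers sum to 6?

5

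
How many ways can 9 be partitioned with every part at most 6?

26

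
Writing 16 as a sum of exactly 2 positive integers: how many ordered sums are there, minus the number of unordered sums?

Compositions: C(15,1) = 15.
Partitions of 16 into exactly 2 parts: 8.
Difference: 15 − 8 = 7.

7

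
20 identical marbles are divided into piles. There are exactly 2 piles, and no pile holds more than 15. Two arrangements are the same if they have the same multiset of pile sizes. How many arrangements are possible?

6

The partitions of 20 that satisfy the conditions:
15, 5
14, 6
13, 7
12, 8
11, 9
10, 10
Counting gives 6.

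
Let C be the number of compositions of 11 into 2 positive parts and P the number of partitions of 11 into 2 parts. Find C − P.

Ordered (compositions into 2 parts): C(10,1) = 10.
Partitions of 11 into exactly 2 parts: 5.
Difference: 10 − 5 = 5.

5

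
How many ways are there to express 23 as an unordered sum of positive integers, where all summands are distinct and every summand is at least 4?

They are:
23
19 + 4
18 + 5
17 + 6
16 + 7
15 + 8
14 + 9
14 + 5 + 4
13 + 10
13 + 6 + 4
12 + 11
12 + 7 + 4
12 + 6 + 5
11 + 8 + 4
11 + 7 + 5
10 + 9 + 4
10 + 8 + 5
10 + 7 + 6
9 + 8 + 6
8 + 6 + 5 + 4

20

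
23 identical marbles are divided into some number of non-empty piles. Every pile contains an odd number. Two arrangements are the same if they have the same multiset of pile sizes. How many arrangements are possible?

There are 104 such partitions.

104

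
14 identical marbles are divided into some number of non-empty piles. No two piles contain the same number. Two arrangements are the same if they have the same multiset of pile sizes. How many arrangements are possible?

They are:
14
13 + 1
12 + 2
11 + 3
11 + 2 + 1
10 + 4
10 + 3 + 1
9 + 5
9 + 4 + 1
9 + 3 + 2
8 + 6
8 + 5 + 1
8 + 4 + 2
8 + 3 + 2 + 1
7 + 6 + 1
7 + 5 + 2
7 + 4 + 3
7 + 4 + 2 + 1
6 + 5 + 3
6 + 5 + 2 + 1
6 + 4 + 3 + 1
5 + 4 + 3 + 2
Counting gives 22.

22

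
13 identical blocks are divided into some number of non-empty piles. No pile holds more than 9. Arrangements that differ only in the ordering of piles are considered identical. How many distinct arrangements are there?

94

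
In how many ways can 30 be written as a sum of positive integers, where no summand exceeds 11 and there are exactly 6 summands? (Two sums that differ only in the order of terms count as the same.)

Counting exhaustively, 280 partitions satisfy the conditions.

280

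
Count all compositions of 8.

The number of compositions of n is 2^(n−1); here 2^7 = 128.

128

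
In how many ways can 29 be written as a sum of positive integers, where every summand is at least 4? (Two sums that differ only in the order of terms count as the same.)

115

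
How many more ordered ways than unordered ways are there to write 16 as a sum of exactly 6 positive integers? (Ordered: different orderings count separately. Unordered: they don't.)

2968

Compositions: C(15,5) = 3003.
Unordered (partitions into 6 parts): 35.
Difference: 3003 − 35 = 2968.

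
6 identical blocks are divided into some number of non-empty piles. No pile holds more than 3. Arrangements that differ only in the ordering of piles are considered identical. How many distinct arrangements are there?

Enumerating:
3 + 3
1 + 2 + 3
1 + 1 + 1 + 3
2 + 2 + 2
1 + 1 + 2 + 2
1 + 1 + 1 + 1 + 2
1 + 1 + 1 + 1 + 1 + 1
That's 7 in total.

7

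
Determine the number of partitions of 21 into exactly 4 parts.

Counting exhaustively, 72 partitions satisfy the conditions.

72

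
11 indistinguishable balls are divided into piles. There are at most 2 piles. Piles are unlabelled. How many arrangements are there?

Enumerating:
11
1,10
2,9
3,8
4,7
5,6

6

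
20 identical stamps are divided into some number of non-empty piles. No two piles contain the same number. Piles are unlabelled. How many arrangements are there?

64

There are too many to list fully; the first 12 (by largest part) are:
20
19 + 1
18 + 2
17 + 3
17 + 2 + 1
16 + 4
16 + 3 + 1
15 + 5
15 + 4 + 1
15 + 3 + 2
14 + 6
14 + 5 + 1
…and 52 more, for 64 total.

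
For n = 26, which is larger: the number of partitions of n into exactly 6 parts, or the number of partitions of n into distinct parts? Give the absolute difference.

117

Partitions of 26 into exactly 6 parts: 282.
Partitions of 26 into distinct parts: 165.
|282 − 165| = 117.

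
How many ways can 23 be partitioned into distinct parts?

104

Systematic enumeration (by largest part, then next-largest, …) yields 104.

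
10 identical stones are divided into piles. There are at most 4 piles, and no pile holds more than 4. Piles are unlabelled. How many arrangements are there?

7

Enumerating:
2, 4, 4
1, 1, 4, 4
3, 3, 4
1, 2, 3, 4
2, 2, 2, 4
1, 3, 3, 3
2, 2, 3, 3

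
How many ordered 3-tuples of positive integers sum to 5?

6

A composition of 5 into 3 positive parts is chosen by placing 2 dividers among the 4 gaps between 5 units: C(4,2) = 6.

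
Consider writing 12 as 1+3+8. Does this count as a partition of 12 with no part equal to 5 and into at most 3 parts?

Yes

The parts sum to 12, and the condition 'no summand equals 5' holds; the condition 'there are at most 3 summands' holds.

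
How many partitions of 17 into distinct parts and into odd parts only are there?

5

The partitions of 17 that satisfy the conditions:
17
1+3+13
1+5+11
1+7+9
3+5+9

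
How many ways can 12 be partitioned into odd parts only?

The partitions of 12 that satisfy the conditions:
11,1
9,3
9,1,1,1
7,5
7,3,1,1
7,1,1,1,1,1
5,5,1,1
5,3,3,1
5,3,1,1,1,1
5,1,1,1,1,1,1,1
3,3,3,3
3,3,3,1,1,1
3,3,1,1,1,1,1,1
3,1,1,1,1,1,1,1,1,1
1,1,1,1,1,1,1,1,1,1,1,1

15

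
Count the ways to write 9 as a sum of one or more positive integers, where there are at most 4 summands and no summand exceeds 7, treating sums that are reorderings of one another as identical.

Listing the qualifying partitions of 9:
7,2
7,1,1
6,3
6,2,1
6,1,1,1
5,4
5,3,1
5,2,2
5,2,1,1
4,4,1
4,3,2
4,3,1,1
4,2,2,1
3,3,3
3,3,2,1
3,2,2,2

16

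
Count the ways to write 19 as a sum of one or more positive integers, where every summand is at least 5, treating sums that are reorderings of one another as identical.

10

They are:
19
5, 14
6, 13
7, 12
8, 11
9, 10
5, 5, 9
5, 6, 8
5, 7, 7
6, 6, 7
Counting gives 10.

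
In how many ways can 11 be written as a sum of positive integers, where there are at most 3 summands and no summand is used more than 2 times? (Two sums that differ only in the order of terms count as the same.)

Listing the qualifying partitions of 11:
11
1+10
2+9
1+1+9
3+8
1+2+8
4+7
1+3+7
2+2+7
5+6
1+4+6
2+3+6
1+5+5
2+4+5
3+3+5
3+4+4

16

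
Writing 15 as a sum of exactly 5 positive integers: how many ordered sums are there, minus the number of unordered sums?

Ordered (compositions into 5 parts): C(14,4) = 1001.
Partitions of 15 into exactly 5 parts: 30.
Difference: 1001 − 30 = 971.

971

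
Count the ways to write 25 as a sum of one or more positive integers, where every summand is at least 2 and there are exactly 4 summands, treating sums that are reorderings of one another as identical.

72

There are 72 such partitions.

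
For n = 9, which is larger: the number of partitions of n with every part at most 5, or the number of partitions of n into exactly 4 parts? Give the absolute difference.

Partitions of 9 with every part at most 5: 23.
Partitions of 9 into exactly 4 parts: 6.
|23 − 6| = 17.

17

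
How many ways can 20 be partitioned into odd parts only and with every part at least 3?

They are:
17, 3
15, 5
13, 7
11, 9
11, 3, 3, 3
9, 5, 3, 3
7, 7, 3, 3
7, 5, 5, 3
5, 5, 5, 5
5, 3, 3, 3, 3, 3

10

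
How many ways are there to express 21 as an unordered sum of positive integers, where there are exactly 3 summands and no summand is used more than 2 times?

36

A partial list (first 12 by largest part):
19+1+1
18+2+1
17+3+1
17+2+2
16+4+1
16+3+2
15+5+1
15+4+2
15+3+3
14+6+1
14+5+2
14+4+3
…and 24 more, for 36 total.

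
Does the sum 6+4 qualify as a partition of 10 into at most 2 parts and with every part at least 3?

Yes

The parts sum to 10, and the condition 'there are at most 2 summands' holds; the condition 'every summand is at least 3' holds.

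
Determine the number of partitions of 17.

297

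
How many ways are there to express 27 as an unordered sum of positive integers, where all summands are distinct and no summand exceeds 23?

Systematic enumeration (by largest part, then next-largest, …) yields 187.

187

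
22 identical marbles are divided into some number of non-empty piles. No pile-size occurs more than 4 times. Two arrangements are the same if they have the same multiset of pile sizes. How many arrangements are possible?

Systematic enumeration (by largest part, then next-largest, …) yields 628.

628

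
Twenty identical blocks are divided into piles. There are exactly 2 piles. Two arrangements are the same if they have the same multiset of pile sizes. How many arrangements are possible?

Enumerating:
19, 1
18, 2
17, 3
16, 4
15, 5
14, 6
13, 7
12, 8
11, 9
10, 10
That's 10 in total.

10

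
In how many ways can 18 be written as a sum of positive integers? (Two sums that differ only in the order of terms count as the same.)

385

Enumerating by decreasing first part gives 385 partitions in all.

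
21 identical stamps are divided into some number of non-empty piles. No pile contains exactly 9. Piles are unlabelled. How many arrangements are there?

715

Direct enumeration gives 715 partitions.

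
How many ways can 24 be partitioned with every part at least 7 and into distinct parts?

Listing the qualifying partitions of 24:
24
7+17
8+16
9+15
10+14
11+13
7+8+9

7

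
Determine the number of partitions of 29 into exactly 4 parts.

185

A full systematic count gives 185.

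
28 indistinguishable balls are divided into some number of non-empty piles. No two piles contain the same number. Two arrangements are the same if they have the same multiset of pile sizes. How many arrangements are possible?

Systematic enumeration (by largest part, then next-largest, …) yields 222.

222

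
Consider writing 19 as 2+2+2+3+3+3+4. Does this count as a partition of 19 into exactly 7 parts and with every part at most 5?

Yes

The parts sum to 19, and the condition 'there are exactly 7 summands' holds; the condition 'no summand exceeds 5' holds.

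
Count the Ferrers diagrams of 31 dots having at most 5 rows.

748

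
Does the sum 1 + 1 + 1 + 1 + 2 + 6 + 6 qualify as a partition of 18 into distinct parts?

No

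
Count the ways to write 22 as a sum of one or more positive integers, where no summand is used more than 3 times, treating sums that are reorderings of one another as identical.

Direct enumeration gives 484 partitions.

484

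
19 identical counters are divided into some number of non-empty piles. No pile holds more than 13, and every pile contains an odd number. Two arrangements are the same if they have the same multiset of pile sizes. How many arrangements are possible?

There are too many to list fully; the first 12 (by largest part) are:
13, 5, 1
13, 3, 3
13, 3, 1, 1, 1
13, 1, 1, 1, 1, 1, 1
11, 7, 1
11, 5, 3
11, 5, 1, 1, 1
11, 3, 3, 1, 1
11, 3, 1, 1, 1, 1, 1
11, 1, 1, 1, 1, 1, 1, 1, 1
9, 9, 1
9, 7, 3
…and 38 more, for 50 total.

50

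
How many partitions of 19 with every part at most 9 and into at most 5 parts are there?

A full systematic count gives 93.

93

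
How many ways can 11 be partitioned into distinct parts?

12

Enumerating:
11
1 + 10
2 + 9
3 + 8
1 + 2 + 8
4 + 7
1 + 3 + 7
5 + 6
1 + 4 + 6
2 + 3 + 6
2 + 4 + 5
1 + 2 + 3 + 5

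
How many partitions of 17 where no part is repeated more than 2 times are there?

108

A full systematic count gives 108.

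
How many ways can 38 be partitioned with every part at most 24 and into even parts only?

There are 460 such partitions.

460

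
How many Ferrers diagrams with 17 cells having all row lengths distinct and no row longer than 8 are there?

13

Enumerating:
2 + 7 + 8
3 + 6 + 8
1 + 2 + 6 + 8
4 + 5 + 8
1 + 3 + 5 + 8
2 + 3 + 4 + 8
4 + 6 + 7
1 + 3 + 6 + 7
1 + 4 + 5 + 7
2 + 3 + 5 + 7
1 + 2 + 3 + 4 + 7
2 + 4 + 5 + 6
1 + 2 + 3 + 5 + 6
Counting gives 13.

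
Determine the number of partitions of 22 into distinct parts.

89

A full systematic count gives 89.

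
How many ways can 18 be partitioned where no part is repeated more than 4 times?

262

Enumerating by decreasing first part gives 262 partitions in all.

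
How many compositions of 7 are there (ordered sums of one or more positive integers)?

64

There are 6 gaps and each independently is a cut or not, giving 2^6 = 64.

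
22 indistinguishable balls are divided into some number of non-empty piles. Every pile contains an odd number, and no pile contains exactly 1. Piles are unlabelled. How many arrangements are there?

13

Enumerating:
3+19
5+17
7+15
9+13
3+3+3+13
11+11
3+3+5+11
3+3+7+9
3+5+5+9
3+5+7+7
5+5+5+7
3+3+3+3+3+7
3+3+3+3+5+5
Counting gives 13.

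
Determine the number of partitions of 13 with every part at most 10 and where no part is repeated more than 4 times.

72

Enumerating by decreasing first part gives 72 partitions in all.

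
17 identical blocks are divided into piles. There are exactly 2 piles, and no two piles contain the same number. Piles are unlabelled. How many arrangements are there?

Enumerating:
16 + 1
15 + 2
14 + 3
13 + 4
12 + 5
11 + 6
10 + 7
9 + 8
That's 8 in total.

8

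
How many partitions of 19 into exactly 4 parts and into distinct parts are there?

18

Enumerating:
13,3,2,1
12,4,2,1
11,5,2,1
11,4,3,1
10,6,2,1
10,5,3,1
10,4,3,2
9,7,2,1
9,6,3,1
9,5,4,1
9,5,3,2
8,7,3,1
8,6,4,1
8,6,3,2
8,5,4,2
7,6,5,1
7,6,4,2
7,5,4,3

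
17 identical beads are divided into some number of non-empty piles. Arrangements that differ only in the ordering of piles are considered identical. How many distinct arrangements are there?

297

There are 297 such partitions.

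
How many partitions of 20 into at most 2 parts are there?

11

They are:
20
1 + 19
2 + 18
3 + 17
4 + 16
5 + 15
6 + 14
7 + 13
8 + 12
9 + 11
10 + 10
That's 11 in total.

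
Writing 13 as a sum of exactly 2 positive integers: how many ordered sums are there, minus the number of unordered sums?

Compositions: C(12,1) = 12.
Unordered (partitions into 2 parts): 6.
Difference: 12 − 6 = 6.

6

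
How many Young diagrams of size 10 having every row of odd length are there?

10

The partitions of 10 that satisfy the conditions:
1 + 9
3 + 7
1 + 1 + 1 + 7
5 + 5
1 + 1 + 3 + 5
1 + 1 + 1 + 1 + 1 + 5
1 + 3 + 3 + 3
1 + 1 + 1 + 1 + 3 + 3
1 + 1 + 1 + 1 + 1 + 1 + 1 + 3
1 + 1 + 1 + 1 + 1 + 1 + 1 + 1 + 1 + 1
That's 10 in total.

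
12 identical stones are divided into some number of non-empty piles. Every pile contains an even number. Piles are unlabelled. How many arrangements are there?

Enumerating:
12
10, 2
8, 4
8, 2, 2
6, 6
6, 4, 2
6, 2, 2, 2
4, 4, 4
4, 4, 2, 2
4, 2, 2, 2, 2
2, 2, 2, 2, 2, 2

11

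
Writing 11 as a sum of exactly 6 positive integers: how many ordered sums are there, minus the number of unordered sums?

245

Ordered (compositions into 6 parts): C(10,5) = 252.
Unordered (partitions into 6 parts): 7.
Difference: 252 − 7 = 245.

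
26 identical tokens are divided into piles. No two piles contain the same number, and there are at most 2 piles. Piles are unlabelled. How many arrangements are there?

Enumerating:
26
25+1
24+2
23+3
22+4
21+5
20+6
19+7
18+8
17+9
16+10
15+11
14+12

13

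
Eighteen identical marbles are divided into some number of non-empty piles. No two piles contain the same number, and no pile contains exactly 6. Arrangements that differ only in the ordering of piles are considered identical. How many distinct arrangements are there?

34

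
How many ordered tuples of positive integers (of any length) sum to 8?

The number of compositions of n is 2^(n−1); here 2^7 = 128.

128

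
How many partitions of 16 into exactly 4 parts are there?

34

A partial list (first 12 by largest part):
13+1+1+1
12+2+1+1
11+3+1+1
11+2+2+1
10+4+1+1
10+3+2+1
10+2+2+2
9+5+1+1
9+4+2+1
9+3+3+1
9+3+2+2
8+6+1+1
…and 22 more, for 34 total.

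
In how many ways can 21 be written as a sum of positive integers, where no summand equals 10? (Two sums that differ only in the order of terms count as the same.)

736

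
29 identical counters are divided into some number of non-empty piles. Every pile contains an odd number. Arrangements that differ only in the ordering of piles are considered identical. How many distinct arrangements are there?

Systematic enumeration (by largest part, then next-largest, …) yields 256.

256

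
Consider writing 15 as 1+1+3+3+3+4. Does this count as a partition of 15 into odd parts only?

No

The parts sum to 15, and the condition 'every summand is odd' is violated.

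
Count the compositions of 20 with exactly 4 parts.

969

By stars and bars with positive parts, the count is C(19,3) = 969.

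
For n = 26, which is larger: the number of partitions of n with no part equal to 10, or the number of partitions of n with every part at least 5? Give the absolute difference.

2169

Partitions of 26 with no part equal to 10: 2205.
Partitions of 26 with every part at least 5: 36.
|2205 − 36| = 2169.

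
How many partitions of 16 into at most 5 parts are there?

Enumerating by decreasing first part gives 101 partitions in all.

101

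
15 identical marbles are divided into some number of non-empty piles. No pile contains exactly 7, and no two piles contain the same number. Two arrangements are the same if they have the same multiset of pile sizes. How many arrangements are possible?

22

Listing the qualifying partitions of 15:
15
1 + 14
2 + 13
3 + 12
1 + 2 + 12
4 + 11
1 + 3 + 11
5 + 10
1 + 4 + 10
2 + 3 + 10
6 + 9
1 + 5 + 9
2 + 4 + 9
1 + 2 + 3 + 9
1 + 6 + 8
2 + 5 + 8
3 + 4 + 8
1 + 2 + 4 + 8
4 + 5 + 6
1 + 3 + 5 + 6
2 + 3 + 4 + 6
1 + 2 + 3 + 4 + 5
Counting gives 22.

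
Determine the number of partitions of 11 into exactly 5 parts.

10

Enumerating:
1+1+1+1+7
1+1+1+2+6
1+1+1+3+5
1+1+2+2+5
1+1+1+4+4
1+1+2+3+4
1+2+2+2+4
1+1+3+3+3
1+2+2+3+3
2+2+2+2+3
Counting gives 10.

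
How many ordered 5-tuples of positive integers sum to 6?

5

By stars and bars with positive parts, the count is C(5,4) = 5.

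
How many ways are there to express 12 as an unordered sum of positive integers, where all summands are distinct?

Listing the qualifying partitions of 12:
12
11, 1
10, 2
9, 3
9, 2, 1
8, 4
8, 3, 1
7, 5
7, 4, 1
7, 3, 2
6, 5, 1
6, 4, 2
6, 3, 2, 1
5, 4, 3
5, 4, 2, 1
Counting gives 15.

15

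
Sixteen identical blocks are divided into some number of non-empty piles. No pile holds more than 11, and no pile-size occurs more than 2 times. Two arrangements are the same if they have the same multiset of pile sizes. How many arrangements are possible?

A full systematic count gives 79.

79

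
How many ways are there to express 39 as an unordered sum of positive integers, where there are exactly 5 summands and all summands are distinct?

333

Counting exhaustively, 333 partitions satisfy the conditions.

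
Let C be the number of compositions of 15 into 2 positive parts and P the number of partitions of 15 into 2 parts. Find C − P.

7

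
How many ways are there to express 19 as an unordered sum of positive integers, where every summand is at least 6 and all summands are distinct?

Enumerating:
19
6, 13
7, 12
8, 11
9, 10

5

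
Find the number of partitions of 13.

101

Enumerating by decreasing first part gives 101 partitions in all.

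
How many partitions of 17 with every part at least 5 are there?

They are:
17
12, 5
11, 6
10, 7
9, 8
7, 5, 5
6, 6, 5

7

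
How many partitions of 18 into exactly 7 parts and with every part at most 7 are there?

There are too many to list fully; the first 12 (by largest part) are:
7+6+1+1+1+1+1
7+5+2+1+1+1+1
7+4+3+1+1+1+1
7+4+2+2+1+1+1
7+3+3+2+1+1+1
7+3+2+2+2+1+1
7+2+2+2+2+2+1
6+6+2+1+1+1+1
6+5+3+1+1+1+1
6+5+2+2+1+1+1
6+4+4+1+1+1+1
6+4+3+2+1+1+1
…and 25 more, for 37 total.

37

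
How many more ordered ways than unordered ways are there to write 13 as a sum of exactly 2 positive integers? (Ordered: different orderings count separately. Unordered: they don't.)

Ordered (compositions into 2 parts): C(12,1) = 12.
Unordered (partitions into 2 parts): 6.
Difference: 12 − 6 = 6.

6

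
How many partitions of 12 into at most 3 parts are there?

Enumerating:
12
11+1
10+2
10+1+1
9+3
9+2+1
8+4
8+3+1
8+2+2
7+5
7+4+1
7+3+2
6+6
6+5+1
6+4+2
6+3+3
5+5+2
5+4+3
4+4+4

19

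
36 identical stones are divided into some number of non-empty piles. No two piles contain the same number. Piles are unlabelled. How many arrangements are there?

668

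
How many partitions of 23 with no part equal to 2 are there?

463

There are 463 such partitions.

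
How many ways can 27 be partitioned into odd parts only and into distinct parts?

Enumerating:
27
23 + 3 + 1
21 + 5 + 1
19 + 7 + 1
19 + 5 + 3
17 + 9 + 1
17 + 7 + 3
15 + 11 + 1
15 + 9 + 3
15 + 7 + 5
13 + 11 + 3
13 + 9 + 5
11 + 9 + 7
11 + 7 + 5 + 3 + 1

14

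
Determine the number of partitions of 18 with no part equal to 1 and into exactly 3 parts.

19

Listing the qualifying partitions of 18:
14,2,2
13,3,2
12,4,2
12,3,3
11,5,2
11,4,3
10,6,2
10,5,3
10,4,4
9,7,2
9,6,3
9,5,4
8,8,2
8,7,3
8,6,4
8,5,5
7,7,4
7,6,5
6,6,6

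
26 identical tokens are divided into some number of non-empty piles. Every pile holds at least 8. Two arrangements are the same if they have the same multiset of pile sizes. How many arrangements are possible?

They are:
26
18+8
17+9
16+10
15+11
14+12
13+13
10+8+8
9+9+8

9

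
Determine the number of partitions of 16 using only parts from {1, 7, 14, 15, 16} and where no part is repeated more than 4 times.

Enumerating:
16
15, 1
14, 1, 1
7, 7, 1, 1
Counting gives 4.

4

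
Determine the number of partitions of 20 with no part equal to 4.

There are 396 such partitions.

396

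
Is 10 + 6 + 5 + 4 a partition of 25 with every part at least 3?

Yes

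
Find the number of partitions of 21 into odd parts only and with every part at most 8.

38

A partial list (first 12 by largest part):
7 + 7 + 7
7 + 7 + 5 + 1 + 1
7 + 7 + 3 + 3 + 1
7 + 7 + 3 + 1 + 1 + 1 + 1
7 + 7 + 1 + 1 + 1 + 1 + 1 + 1 + 1
7 + 5 + 5 + 3 + 1
7 + 5 + 5 + 1 + 1 + 1 + 1
7 + 5 + 3 + 3 + 3
7 + 5 + 3 + 3 + 1 + 1 + 1
7 + 5 + 3 + 1 + 1 + 1 + 1 + 1 + 1
7 + 5 + 1 + 1 + 1 + 1 + 1 + 1 + 1 + 1 + 1
7 + 3 + 3 + 3 + 3 + 1 + 1
…and 26 more, for 38 total.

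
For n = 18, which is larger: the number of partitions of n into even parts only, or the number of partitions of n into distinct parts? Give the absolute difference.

Partitions of 18 into even parts only: 30.
Partitions of 18 into distinct parts: 46.
|30 − 46| = 16.

16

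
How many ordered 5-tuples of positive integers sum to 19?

A composition of 19 into 5 positive parts is chosen by placing 4 dividers among the 18 gaps between 19 units: C(18,4) = 3060.

3060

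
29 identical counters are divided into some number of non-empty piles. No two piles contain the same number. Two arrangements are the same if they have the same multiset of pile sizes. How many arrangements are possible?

Counting exhaustively, 256 partitions satisfy the conditions.

256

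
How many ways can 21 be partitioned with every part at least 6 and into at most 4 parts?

9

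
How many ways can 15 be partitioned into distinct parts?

27

There are too many to list fully; the first 12 (by largest part) are:
15
14 + 1
13 + 2
12 + 3
12 + 2 + 1
11 + 4
11 + 3 + 1
10 + 5
10 + 4 + 1
10 + 3 + 2
9 + 6
9 + 5 + 1
…and 15 more, for 27 total.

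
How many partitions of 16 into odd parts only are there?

32

A partial list (first 12 by largest part):
1,15
3,13
1,1,1,13
5,11
1,1,3,11
1,1,1,1,1,11
7,9
1,1,5,9
1,3,3,9
1,1,1,1,3,9
1,1,1,1,1,1,1,9
1,1,7,7
…and 20 more, for 32 total.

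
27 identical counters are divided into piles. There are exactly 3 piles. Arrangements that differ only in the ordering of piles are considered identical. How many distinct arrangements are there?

61

A partial list (first 12 by largest part):
25,1,1
24,2,1
23,3,1
23,2,2
22,4,1
22,3,2
21,5,1
21,4,2
21,3,3
20,6,1
20,5,2
20,4,3
…and 49 more, for 61 total.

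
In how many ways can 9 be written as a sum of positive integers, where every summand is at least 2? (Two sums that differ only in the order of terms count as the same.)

8

The partitions of 9 that satisfy the conditions:
9
7+2
6+3
5+4
5+2+2
4+3+2
3+3+3
3+2+2+2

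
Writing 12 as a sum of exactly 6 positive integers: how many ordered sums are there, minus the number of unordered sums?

451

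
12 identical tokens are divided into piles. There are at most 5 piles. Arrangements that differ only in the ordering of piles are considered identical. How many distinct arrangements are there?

There are too many to list fully; the first 12 (by largest part) are:
12
1, 11
2, 10
1, 1, 10
3, 9
1, 2, 9
1, 1, 1, 9
4, 8
1, 3, 8
2, 2, 8
1, 1, 2, 8
1, 1, 1, 1, 8
…and 35 more, for 47 total.

47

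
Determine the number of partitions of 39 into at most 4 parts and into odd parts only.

38

A partial list (first 12 by largest part):
39
1,1,37
1,3,35
1,5,33
3,3,33
1,7,31
3,5,31
1,9,29
3,7,29
5,5,29
1,11,27
3,9,27
…and 26 more, for 38 total.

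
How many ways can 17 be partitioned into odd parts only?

There are too many to list fully; the first 12 (by largest part) are:
17
15,1,1
13,3,1
13,1,1,1,1
11,5,1
11,3,3
11,3,1,1,1
11,1,1,1,1,1,1
9,7,1
9,5,3
9,5,1,1,1
9,3,3,1,1
…and 26 more, for 38 total.

38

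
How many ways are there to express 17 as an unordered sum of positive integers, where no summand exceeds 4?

72

Systematic enumeration (by largest part, then next-largest, …) yields 72.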